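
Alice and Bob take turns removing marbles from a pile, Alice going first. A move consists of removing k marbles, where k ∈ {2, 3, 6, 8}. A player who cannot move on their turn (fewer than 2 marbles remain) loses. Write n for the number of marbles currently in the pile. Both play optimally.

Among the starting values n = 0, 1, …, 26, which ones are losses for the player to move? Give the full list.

Label each position W (a win for the player to move) or L (a loss). A position with no legal move is L; any other position is W exactly when some move reaches an L, and L when every move reaches a W.
n=0: no move → L
n=1: no move → L
n=2: reaches L-position 0 → W
n=3: reaches L-position 1 → W
n=4: reaches L-position 1 → W
n=5: only reaches 3(W), 2(W), all W → L
n=6: reaches L-position 0 → W
n=7: reaches L-position 5 → W
n=8: reaches L-position 5 → W
n=9: reaches L-position 1 → W
n=10: only reaches 8(W), 7(W), 4(W), 2(W), all W → L
n=11: reaches L-position 5 → W
n=12: reaches L-position 10 → W
n=13: reaches L-position 10 → W
n=14: only reaches 12(W), 11(W), 8(W), 6(W), all W → L
n=15: only reaches 13(W), 12(W), 9(W), 7(W), all W → L
n=16: reaches L-position 14 → W
n=17: reaches L-position 15 → W
n=18: reaches L-position 15 → W
n=19: only reaches 17(W), 16(W), 13(W), 11(W), all W → L
n=20: reaches L-position 14 → W
n=21: reaches L-position 19 → W
n=22: reaches L-position 19 → W
n=23: reaches L-position 15 → W
n=24: only reaches 22(W), 21(W), 18(W), 16(W), all W → L
n=25: reaches L-position 19 → W
n=26: reaches L-position 24 → W
The losing starting values of n are exactly the entries labelled L in this table (8 of them).

0, 1, 5, 10, 14, 15, 19, 24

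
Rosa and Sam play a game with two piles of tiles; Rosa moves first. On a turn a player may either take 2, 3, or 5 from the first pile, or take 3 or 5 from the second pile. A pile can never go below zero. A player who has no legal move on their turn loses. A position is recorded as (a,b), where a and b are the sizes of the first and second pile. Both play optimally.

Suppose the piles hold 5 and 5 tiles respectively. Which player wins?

Positions with no move are L. A position that does have a move is losing for the player to move precisely when every available move leads to a winning position for the opponent. Fill in the labels:
No move ever increases a pile, so every position that can arise here has a ≤ 5 and b ≤ 5; it is enough to label the cells with 0 ≤ a ≤ 5 and 0 ≤ b ≤ 5.
Every move lowers a or b (never raises either), so fill the grid row by row in increasing a, and left to right within a row: each cell's successors are then already labelled.
      b=0  b=1  b=2  b=3  b=4  b=5
a=0:    L    L    L    W    W    W
a=1:    L    L    L    W    W    W
a=2:    W    W    W    L    L    L
a=3:    W    W    W    L    L    L
a=4:    W    W    W    W    W    W
a=5:    W    W    W    W    W    W
Cells with no legal move (terminal, hence L): (0,0), (0,1), (0,2), (1,0), (1,1), (1,2).
The remaining L cells, each justified by listing all of its moves:
(2,3): →(0,3)(W), (2,0)(W) — all W, so L
(2,4): →(0,4)(W), (2,1)(W) — all W, so L
(2,5): →(0,5)(W), (2,2)(W), (2,0)(W) — all W, so L
(3,3): →(1,3)(W), (0,3)(W), (3,0)(W) — all W, so L
(3,4): →(1,4)(W), (0,4)(W), (3,1)(W) — all W, so L
(3,5): →(1,5)(W), (0,5)(W), (3,2)(W), (3,0)(W) — all W, so L
Every other cell has at least one move into one of the L cells above, so it is W.
The starting position (5,5) is W: Rosa should move to (3,5), handing over an L position.

Rosa wins.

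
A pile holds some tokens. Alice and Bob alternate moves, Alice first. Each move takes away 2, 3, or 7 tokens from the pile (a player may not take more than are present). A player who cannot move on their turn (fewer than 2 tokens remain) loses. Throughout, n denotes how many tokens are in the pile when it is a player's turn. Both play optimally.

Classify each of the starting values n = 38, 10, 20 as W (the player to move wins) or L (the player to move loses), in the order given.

38: W, 10: L, 20: L

Compute win/loss labels from the base case upward. A position with no move is L. Any other position is W if it can reach an L in one move, else L.
n=0: no move → L
n=1: no move → L
n=2: →0(L), so W
n=3: →1(L), so W
n=4: →1(L), so W
n=5: →3(W), 2(W) — all W, so L
n=6: →4(W), 3(W) — all W, so L
n=7: →5(L), so W
n=8: →6(L), so W
n=9: →6(L), so W
n=10: →8(W), 7(W), 3(W) — all W, so L
n=11: →9(W), 8(W), 4(W) — all W, so L
n=12: →10(L), so W
n=13: →11(L), so W
n=14: →11(L), so W
n=15: →13(W), 12(W), 8(W) — all W, so L
n=16: →14(W), 13(W), 9(W) — all W, so L
n=17: →15(L), so W
n=18: →16(L), so W
n=19: →16(L), so W
n=20: →18(W), 17(W), 13(W) — all W, so L
n=21: →19(W), 18(W), 14(W) — all W, so L
n=22: →20(L), so W
n=23: →21(L), so W
n=24: →21(L), so W
n=25: →23(W), 22(W), 18(W) — all W, so L
n=26: →24(W), 23(W), 19(W) — all W, so L
n=27: →25(L), so W
n=28: →26(L), so W
n=29: →26(L), so W
n=30: →28(W), 27(W), 23(W) — all W, so L
n=31: →29(W), 28(W), 24(W) — all W, so L
n=32: →30(L), so W
n=33: →31(L), so W
n=34: →31(L), so W
n=35: →33(W), 32(W), 28(W) — all W, so L
n=36: →34(W), 33(W), 29(W) — all W, so L
n=37: →35(L), so W
n=38: →36(L), so W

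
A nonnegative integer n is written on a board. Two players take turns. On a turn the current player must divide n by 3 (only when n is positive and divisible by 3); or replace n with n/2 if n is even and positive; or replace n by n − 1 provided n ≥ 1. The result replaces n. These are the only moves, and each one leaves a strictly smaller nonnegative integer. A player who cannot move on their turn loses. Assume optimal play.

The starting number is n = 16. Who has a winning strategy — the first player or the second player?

The second player wins.

Classify positions by backward induction: terminal positions (no move available) are L. From any other position, the mover wins iff some move reaches an L.
n=0: no move → L
n=1: can move to 0, which is L ⇒ W
n=2: the only move is to 1(W), a W ⇒ L
n=3: can move to 2, which is L ⇒ W
n=4: can move to 2, which is L ⇒ W
n=5: the only move is to 4(W), a W ⇒ L
n=6: can move to 2, which is L ⇒ W
n=7: the only move is to 6(W), a W ⇒ L
n=8: can move to 7, which is L ⇒ W
n=9: moves to 3(W), 8(W); every one is W ⇒ L
n=10: can move to 5, which is L ⇒ W
n=11: the only move is to 10(W), a W ⇒ L
n=12: can move to 11, which is L ⇒ W
n=13: the only move is to 12(W), a W ⇒ L
n=14: can move to 7, which is L ⇒ W
n=15: can move to 5, which is L ⇒ W
n=16: moves to 8(W), 15(W); every one is W ⇒ L
Every move from 16 reaches a W position, so the mover loses.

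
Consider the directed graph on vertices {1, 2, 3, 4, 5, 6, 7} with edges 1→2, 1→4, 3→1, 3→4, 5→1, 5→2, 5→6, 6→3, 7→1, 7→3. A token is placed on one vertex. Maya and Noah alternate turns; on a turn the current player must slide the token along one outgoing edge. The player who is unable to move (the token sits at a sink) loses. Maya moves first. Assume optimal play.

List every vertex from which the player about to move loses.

2, 4, 6, 7

Use the standard recursion: the mover loses at a terminal position; elsewhere, the mover wins exactly when some move hands the opponent an L position.
Every edge goes from a vertex to one that appears earlier in the order 2, 4, 1, 3, 7, 6, 5, so processing vertices in that order labels each vertex after all of its successors.
2: no outgoing edge → L
4: no outgoing edge → L
1: can move to 4, which is L ⇒ W
3: can move to 4, which is L ⇒ W
7: moves to 3(W), 1(W); every one is W ⇒ L
6: the only move is to 3(W), a W ⇒ L
5: can move to 6, which is L ⇒ W
The losing starting vertices are exactly the entries labelled L in this table (4 of them).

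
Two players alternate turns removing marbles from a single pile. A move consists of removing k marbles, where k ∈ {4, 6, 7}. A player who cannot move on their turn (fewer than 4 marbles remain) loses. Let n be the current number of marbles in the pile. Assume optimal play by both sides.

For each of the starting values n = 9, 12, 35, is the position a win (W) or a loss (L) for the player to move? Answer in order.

9: W, 12: L, 35: L

Use the standard recursion: the mover loses at a terminal position; elsewhere, the mover wins exactly when some move hands the opponent an L position.
n=0: no move → L
n=1: no move → L
n=2: no move → L
n=3: no move → L
n=4: reaches L-position 0 → W
n=5: reaches L-position 1 → W
n=6: reaches L-position 2 → W
n=7: reaches L-position 3 → W
n=8: reaches L-position 2 → W
n=9: reaches L-position 3 → W
n=10: reaches L-position 3 → W
n=11: only reaches 7(W), 5(W), 4(W), all W → L
n=12: only reaches 8(W), 6(W), 5(W), all W → L
n=13: only reaches 9(W), 7(W), 6(W), all W → L
n=14: only reaches 10(W), 8(W), 7(W), all W → L
n=15: reaches L-position 11 → W
n=16: reaches L-position 12 → W
n=17: reaches L-position 13 → W
n=18: reaches L-position 14 → W
n=19: reaches L-position 13 → W
n=20: reaches L-position 14 → W
n=21: reaches L-position 14 → W
n=22: only reaches 18(W), 16(W), 15(W), all W → L
n=23: only reaches 19(W), 17(W), 16(W), all W → L
n=24: only reaches 20(W), 18(W), 17(W), all W → L
n=25: only reaches 21(W), 19(W), 18(W), all W → L
n=26: reaches L-position 22 → W
n=27: reaches L-position 23 → W
n=28: reaches L-position 24 → W
n=29: reaches L-position 25 → W
n=30: reaches L-position 24 → W
n=31: reaches L-position 25 → W
n=32: reaches L-position 25 → W
n=33: only reaches 29(W), 27(W), 26(W), all W → L
n=34: only reaches 30(W), 28(W), 27(W), all W → L
n=35: only reaches 31(W), 29(W), 28(W), all W → L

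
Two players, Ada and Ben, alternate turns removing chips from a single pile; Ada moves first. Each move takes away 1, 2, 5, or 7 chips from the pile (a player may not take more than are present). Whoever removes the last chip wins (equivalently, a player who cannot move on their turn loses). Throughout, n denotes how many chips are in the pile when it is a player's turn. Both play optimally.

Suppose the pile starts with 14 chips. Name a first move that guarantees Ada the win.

Remove 2, leaving 12.

Compute win/loss labels from the base case upward. A position with no move is L. Any other position is W if it can reach an L in one move, else L.
n=0: no move → L
n=1: W (go to 0, an L position)
n=2: W (go to 0, an L position)
n=3: L (options 2(W), 1(W) are all W)
n=4: W (go to 3, an L position)
n=5: W (go to 3, an L position)
n=6: L (options 5(W), 4(W), 1(W) are all W)
n=7: W (go to 6, an L position)
n=8: W (go to 6, an L position)
n=9: L (options 8(W), 7(W), 4(W), 2(W) are all W)
n=10: W (go to 9, an L position)
n=11: W (go to 9, an L position)
n=12: L (options 11(W), 10(W), 7(W), 5(W) are all W)
n=13: W (go to 12, an L position)
n=14: W (go to 12, an L position)
From 14, the L positions reachable in one move are: 12, 9. Any move reaching one of these is winning.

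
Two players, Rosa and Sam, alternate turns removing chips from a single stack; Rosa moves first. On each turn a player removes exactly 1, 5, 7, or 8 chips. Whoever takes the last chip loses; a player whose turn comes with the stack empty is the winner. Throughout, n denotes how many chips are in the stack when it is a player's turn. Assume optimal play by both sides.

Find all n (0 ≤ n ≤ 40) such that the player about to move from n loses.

Work bottom-up. With no move the player to move wins. Otherwise the position is W if at least one move leads to an L position for the opponent, and L if every move leads to a W.
n=0: no move; the opponent has just taken the last chip and therefore loses → W
n=1: L (sole option 0(W) is W)
n=2: W (go to 1, an L position)
n=3: L (sole option 2(W) is W)
n=4: W (go to 3, an L position)
n=5: L (options 4(W), 0(W) are all W)
n=6: W (go to 5, an L position)
n=7: L (options 6(W), 2(W), 0(W) are all W)
n=8: W (go to 7, an L position)
n=9: W (go to 1, an L position)
n=10: W (go to 5, an L position)
n=11: W (go to 3, an L position)
n=12: W (go to 7, an L position)
n=13: W (go to 5, an L position)
n=14: W (go to 7, an L position)
n=15: W (go to 7, an L position)
n=16: L (options 15(W), 11(W), 9(W), 8(W) are all W)
n=17: W (go to 16, an L position)
n=18: L (options 17(W), 13(W), 11(W), 10(W) are all W)
n=19: W (go to 18, an L position)
n=20: L (options 19(W), 15(W), 13(W), 12(W) are all W)
n=21: W (go to 20, an L position)
n=22: L (options 21(W), 17(W), 15(W), 14(W) are all W)
n=23: W (go to 22, an L position)
n=24: W (go to 16, an L position)
n=25: W (go to 20, an L position)
n=26: W (go to 18, an L position)
n=27: W (go to 22, an L position)
n=28: W (go to 20, an L position)
n=29: W (go to 22, an L position)
n=30: W (go to 22, an L position)
n=31: L (options 30(W), 26(W), 24(W), 23(W) are all W)
n=32: W (go to 31, an L position)
n=33: L (options 32(W), 28(W), 26(W), 25(W) are all W)
n=34: W (go to 33, an L position)
n=35: L (options 34(W), 30(W), 28(W), 27(W) are all W)
n=36: W (go to 35, an L position)
n=37: L (options 36(W), 32(W), 30(W), 29(W) are all W)
n=38: W (go to 37, an L position)
n=39: W (go to 31, an L position)
n=40: W (go to 35, an L position)
The losing starting values of n are exactly the entries labelled L in this table (12 of them).

1, 3, 5, 7, 16, 18, 20, 22, 31, 33, 35, 37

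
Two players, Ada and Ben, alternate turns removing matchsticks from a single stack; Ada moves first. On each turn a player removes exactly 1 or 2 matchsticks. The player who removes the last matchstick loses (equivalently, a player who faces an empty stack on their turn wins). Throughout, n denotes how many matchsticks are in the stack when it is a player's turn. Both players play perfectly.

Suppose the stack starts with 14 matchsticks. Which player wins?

Ada wins.

Positions with no move are W. A position that does have a move is losing for the player to move precisely when every available move leads to a winning position for the opponent. Fill in the labels:
n=0: no move; the opponent has just taken the last matchstick and therefore loses → W
n=1: the only move is to 0(W), a W ⇒ L
n=2: can move to 1, which is L ⇒ W
n=3: can move to 1, which is L ⇒ W
n=4: moves to 3(W), 2(W); every one is W ⇒ L
n=5: can move to 4, which is L ⇒ W
n=6: can move to 4, which is L ⇒ W
n=7: moves to 6(W), 5(W); every one is W ⇒ L
n=8: can move to 7, which is L ⇒ W
n=9: can move to 7, which is L ⇒ W
n=10: moves to 9(W), 8(W); every one is W ⇒ L
n=11: can move to 10, which is L ⇒ W
n=12: can move to 10, which is L ⇒ W
n=13: moves to 12(W), 11(W); every one is W ⇒ L
n=14: can move to 13, which is L ⇒ W
From 14 Ada can remove 1, leaving 13, reaching an L position.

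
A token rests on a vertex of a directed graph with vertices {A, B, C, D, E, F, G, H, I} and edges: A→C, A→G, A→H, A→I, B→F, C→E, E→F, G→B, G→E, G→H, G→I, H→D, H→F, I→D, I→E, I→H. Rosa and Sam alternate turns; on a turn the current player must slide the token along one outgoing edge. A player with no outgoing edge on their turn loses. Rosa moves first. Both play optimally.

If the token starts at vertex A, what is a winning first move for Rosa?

Move to G.

Build the W/L table. Terminal = L. A non-terminal position is W if it has a move to some L; otherwise it is L.
Every edge goes from a vertex to one that appears earlier in the order D, F, E, H, I, C, B, G, A, so processing vertices in that order labels each vertex after all of its successors.
D: no outgoing edge → L
F: no outgoing edge → L
E: reaches L-position F → W
H: reaches L-position F → W
I: reaches L-position D → W
C: only reaches E(W), which is W → L
B: reaches L-position F → W
G: only reaches B(W), I(W), H(W), E(W), all W → L
A: reaches L-position G → W
From A, the L positions reachable in one move are: G, C. Any move reaching one of these is winning.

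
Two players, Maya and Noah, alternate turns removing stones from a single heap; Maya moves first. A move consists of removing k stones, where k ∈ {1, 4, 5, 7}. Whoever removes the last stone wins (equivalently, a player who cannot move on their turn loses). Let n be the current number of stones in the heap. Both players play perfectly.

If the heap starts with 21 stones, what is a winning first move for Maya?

Work bottom-up. With no move the player to move loses. Otherwise the position is W if at least one move leads to an L position for the opponent, and L if every move leads to a W.
n=0: no move → L
n=1: →0(L), so W
n=2: →1(W) only, which is W, so L
n=3: →2(L), so W
n=4: →0(L), so W
n=5: →0(L), so W
n=6: →2(L), so W
n=7: →2(L), so W
n=8: →7(W), 4(W), 3(W), 1(W) — all W, so L
n=9: →8(L), so W
n=10: →9(W), 6(W), 5(W), 3(W) — all W, so L
n=11: →10(L), so W
n=12: →8(L), so W
n=13: →8(L), so W
n=14: →10(L), so W
n=15: →10(L), so W
n=16: →15(W), 12(W), 11(W), 9(W) — all W, so L
n=17: →16(L), so W
n=18: →17(W), 14(W), 13(W), 11(W) — all W, so L
n=19: →18(L), so W
n=20: →16(L), so W
n=21: →16(L), so W
From 21, the L positions reachable in one move are: 16.

Remove 5, leaving 16.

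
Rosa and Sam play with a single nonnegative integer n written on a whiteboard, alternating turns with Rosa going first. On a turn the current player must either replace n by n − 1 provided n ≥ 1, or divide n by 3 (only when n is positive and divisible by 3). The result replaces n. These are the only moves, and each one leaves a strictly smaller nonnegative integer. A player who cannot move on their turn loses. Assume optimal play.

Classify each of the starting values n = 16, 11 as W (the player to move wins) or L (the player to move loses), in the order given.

16: W, 11: L

Use the standard recursion: the mover loses at a terminal position; elsewhere, the mover wins exactly when some move hands the opponent an L position.
n=0: no move → L
n=1: →0(L), so W
n=2: →1(W) only, which is W, so L
n=3: →2(L), so W
n=4: →3(W) only, which is W, so L
n=5: →4(L), so W
n=6: →2(L), so W
n=7: →6(W) only, which is W, so L
n=8: →7(L), so W
n=9: →3(W), 8(W) — all W, so L
n=10: →9(L), so W
n=11: →10(W) only, which is W, so L
n=12: →4(L), so W
n=13: →12(W) only, which is W, so L
n=14: →13(L), so W
n=15: →5(W), 14(W) — all W, so L
n=16: →15(L), so W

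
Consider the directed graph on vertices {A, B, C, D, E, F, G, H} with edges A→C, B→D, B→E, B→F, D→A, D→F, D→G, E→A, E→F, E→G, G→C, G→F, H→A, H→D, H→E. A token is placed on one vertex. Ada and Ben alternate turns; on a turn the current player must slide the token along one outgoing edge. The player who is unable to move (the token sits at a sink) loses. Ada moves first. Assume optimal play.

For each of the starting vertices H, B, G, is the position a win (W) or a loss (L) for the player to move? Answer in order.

H: L, B: W, G: W

Use the standard recursion: the mover loses at a terminal position; elsewhere, the mover wins exactly when some move hands the opponent an L position.
Every edge goes from a vertex to one that appears earlier in the order C, F, G, A, D, E, H, B, so processing vertices in that order labels each vertex after all of its successors.
C: no outgoing edge → L
F: no outgoing edge → L
G: W (go to F, an L position)
A: W (go to C, an L position)
D: W (go to F, an L position)
E: W (go to F, an L position)
H: L (options E(W), D(W), A(W) are all W)
B: W (go to F, an L position)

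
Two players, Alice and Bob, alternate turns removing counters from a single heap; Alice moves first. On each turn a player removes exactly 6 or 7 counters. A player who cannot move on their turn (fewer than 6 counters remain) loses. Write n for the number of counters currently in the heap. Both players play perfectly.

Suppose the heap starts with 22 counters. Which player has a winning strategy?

Alice wins.

Label each position W (a win for the player to move) or L (a loss). A position with no legal move is L; any other position is W exactly when some move reaches an L, and L when every move reaches a W.
n=0: no move → L
n=1: no move → L
n=2: no move → L
n=3: no move → L
n=4: no move → L
n=5: no move → L
n=6: W (go to 0, an L position)
n=7: W (go to 1, an L position)
n=8: W (go to 2, an L position)
n=9: W (go to 3, an L position)
n=10: W (go to 4, an L position)
n=11: W (go to 5, an L position)
n=12: W (go to 5, an L position)
n=13: L (options 7(W), 6(W) are all W)
n=14: L (options 8(W), 7(W) are all W)
n=15: L (options 9(W), 8(W) are all W)
n=16: L (options 10(W), 9(W) are all W)
n=17: L (options 11(W), 10(W) are all W)
n=18: L (options 12(W), 11(W) are all W)
n=19: W (go to 13, an L position)
n=20: W (go to 14, an L position)
n=21: W (go to 15, an L position)
n=22: W (go to 16, an L position)
From 22 Alice can remove 6, leaving 16, reaching an L position.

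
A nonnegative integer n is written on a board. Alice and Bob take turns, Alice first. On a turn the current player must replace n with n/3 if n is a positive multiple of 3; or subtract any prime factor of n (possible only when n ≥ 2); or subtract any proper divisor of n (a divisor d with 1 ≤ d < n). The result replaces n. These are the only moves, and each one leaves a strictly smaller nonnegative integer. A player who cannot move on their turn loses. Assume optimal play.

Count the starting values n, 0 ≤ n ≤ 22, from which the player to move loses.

Classify positions by backward induction: terminal positions (no move available) are L. From any other position, the mover wins iff some move reaches an L.
n=0: no move → L
n=1: no move → L
n=2: can move to 0, which is L ⇒ W
n=3: can move to 0, which is L ⇒ W
n=4: moves to 2(W), 3(W); every one is W ⇒ L
n=5: can move to 0, which is L ⇒ W
n=6: can move to 4, which is L ⇒ W
n=7: can move to 0, which is L ⇒ W
n=8: can move to 4, which is L ⇒ W
n=9: moves to 3(W), 6(W), 8(W); every one is W ⇒ L
n=10: can move to 9, which is L ⇒ W
n=11: can move to 0, which is L ⇒ W
n=12: can move to 4, which is L ⇒ W
n=13: can move to 0, which is L ⇒ W
n=14: moves to 7(W), 12(W), 13(W); every one is W ⇒ L
n=15: can move to 14, which is L ⇒ W
n=16: can move to 14, which is L ⇒ W
n=17: can move to 0, which is L ⇒ W
n=18: can move to 9, which is L ⇒ W
n=19: can move to 0, which is L ⇒ W
n=20: moves to 10(W), 15(W), 16(W), 18(W), 19(W); every one is W ⇒ L
n=21: can move to 14, which is L ⇒ W
n=22: can move to 20, which is L ⇒ W
L entries with 0 ≤ n ≤ 22: n = 0, 1, 4, 9, 14, 20; that makes 6.

6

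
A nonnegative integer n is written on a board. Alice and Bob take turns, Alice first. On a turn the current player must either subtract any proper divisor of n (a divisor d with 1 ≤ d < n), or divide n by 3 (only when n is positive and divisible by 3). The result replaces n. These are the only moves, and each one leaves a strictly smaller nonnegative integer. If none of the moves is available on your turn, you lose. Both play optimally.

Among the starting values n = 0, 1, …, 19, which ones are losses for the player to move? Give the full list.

0, 1, 4, 7, 9, 11, 13, 15, 17, 19

Positions with no move are L. A position that does have a move is losing for the player to move precisely when every available move leads to a winning position for the opponent. Fill in the labels:
n=0: no move → L
n=1: no move → L
n=2: reaches L-position 1 → W
n=3: reaches L-position 1 → W
n=4: only reaches 2(W), 3(W), all W → L
n=5: reaches L-position 4 → W
n=6: reaches L-position 4 → W
n=7: only reaches 6(W), which is W → L
n=8: reaches L-position 4 → W
n=9: only reaches 3(W), 6(W), 8(W), all W → L
n=10: reaches L-position 9 → W
n=11: only reaches 10(W), which is W → L
n=12: reaches L-position 4 → W
n=13: only reaches 12(W), which is W → L
n=14: reaches L-position 7 → W
n=15: only reaches 5(W), 10(W), 12(W), 14(W), all W → L
n=16: reaches L-position 15 → W
n=17: only reaches 16(W), which is W → L
n=18: reaches L-position 9 → W
n=19: only reaches 18(W), which is W → L
Reading off the rows marked L gives the requested list; there are 10 such values of n.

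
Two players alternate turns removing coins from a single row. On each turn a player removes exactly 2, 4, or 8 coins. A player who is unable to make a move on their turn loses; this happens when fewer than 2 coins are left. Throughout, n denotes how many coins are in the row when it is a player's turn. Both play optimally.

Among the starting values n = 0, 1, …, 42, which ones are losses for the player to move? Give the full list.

0, 1, 6, 7, 12, 13, 18, 19, 24, 25, 30, 31, 36, 37, 42

Build the W/L table. Terminal = L. A non-terminal position is W if it has a move to some L; otherwise it is L.
n=0: no move → L
n=1: no move → L
n=2: W (go to 0, an L position)
n=3: W (go to 1, an L position)
n=4: W (go to 0, an L position)
n=5: W (go to 1, an L position)
n=6: L (options 4(W), 2(W) are all W)
n=7: L (options 5(W), 3(W) are all W)
n=8: W (go to 6, an L position)
n=9: W (go to 7, an L position)
n=10: W (go to 6, an L position)
n=11: W (go to 7, an L position)
n=12: L (options 10(W), 8(W), 4(W) are all W)
n=13: L (options 11(W), 9(W), 5(W) are all W)
n=14: W (go to 12, an L position)
n=15: W (go to 13, an L position)
n=16: W (go to 12, an L position)
n=17: W (go to 13, an L position)
n=18: L (options 16(W), 14(W), 10(W) are all W)
n=19: L (options 17(W), 15(W), 11(W) are all W)
n=20: W (go to 18, an L position)
n=21: W (go to 19, an L position)
n=22: W (go to 18, an L position)
n=23: W (go to 19, an L position)
n=24: L (options 22(W), 20(W), 16(W) are all W)
n=25: L (options 23(W), 21(W), 17(W) are all W)
n=26: W (go to 24, an L position)
n=27: W (go to 25, an L position)
n=28: W (go to 24, an L position)
n=29: W (go to 25, an L position)
n=30: L (options 28(W), 26(W), 22(W) are all W)
n=31: L (options 29(W), 27(W), 23(W) are all W)
n=32: W (go to 30, an L position)
n=33: W (go to 31, an L position)
n=34: W (go to 30, an L position)
n=35: W (go to 31, an L position)
n=36: L (options 34(W), 32(W), 28(W) are all W)
n=37: L (options 35(W), 33(W), 29(W) are all W)
n=38: W (go to 36, an L position)
n=39: W (go to 37, an L position)
n=40: W (go to 36, an L position)
n=41: W (go to 37, an L position)
n=42: L (options 40(W), 38(W), 34(W) are all W)
The losing starting values of n are exactly the entries labelled L in this table (15 of them).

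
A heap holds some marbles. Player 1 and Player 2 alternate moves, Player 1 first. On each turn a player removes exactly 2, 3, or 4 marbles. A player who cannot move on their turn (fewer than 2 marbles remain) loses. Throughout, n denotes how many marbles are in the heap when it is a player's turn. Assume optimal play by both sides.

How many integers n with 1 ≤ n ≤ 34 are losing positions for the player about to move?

Positions with no move are L. A position that does have a move is losing for the player to move precisely when every available move leads to a winning position for the opponent. Fill in the labels:
n=0: no move → L
n=1: no move → L
n=2: →0(L), so W
n=3: →1(L), so W
n=4: →1(L), so W
n=5: →1(L), so W
n=6: →4(W), 3(W), 2(W) — all W, so L
n=7: →5(W), 4(W), 3(W) — all W, so L
n=8: →6(L), so W
n=9: →7(L), so W
n=10: →7(L), so W
n=11: →7(L), so W
n=12: →10(W), 9(W), 8(W) — all W, so L
n=13: →11(W), 10(W), 9(W) — all W, so L
n=14: →12(L), so W
n=15: →13(L), so W
n=16: →13(L), so W
n=17: →13(L), so W
n=18: →16(W), 15(W), 14(W) — all W, so L
n=19: →17(W), 16(W), 15(W) — all W, so L
n=20: →18(L), so W
n=21: →19(L), so W
n=22: →19(L), so W
n=23: →19(L), so W
n=24: →22(W), 21(W), 20(W) — all W, so L
n=25: →23(W), 22(W), 21(W) — all W, so L
n=26: →24(L), so W
n=27: →25(L), so W
n=28: →25(L), so W
n=29: →25(L), so W
n=30: →28(W), 27(W), 26(W) — all W, so L
n=31: →29(W), 28(W), 27(W) — all W, so L
n=32: →30(L), so W
n=33: →31(L), so W
n=34: →31(L), so W
L entries with 1 ≤ n ≤ 34 (n=0 is outside the asked range and is not counted): n = 1, 6, 7, 12, 13, 18, 19, 24, 25, 30, 31; that makes 11.

11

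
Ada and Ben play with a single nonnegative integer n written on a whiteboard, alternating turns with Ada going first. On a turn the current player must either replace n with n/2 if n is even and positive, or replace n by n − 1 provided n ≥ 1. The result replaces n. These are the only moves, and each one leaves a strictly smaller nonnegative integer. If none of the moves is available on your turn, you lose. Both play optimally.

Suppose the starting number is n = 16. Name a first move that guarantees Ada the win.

Label each position W (a win for the player to move) or L (a loss). A position with no legal move is L; any other position is W exactly when some move reaches an L, and L when every move reaches a W.
n=0: no move → L
n=1: can move to 0, which is L ⇒ W
n=2: the only move is to 1(W), a W ⇒ L
n=3: can move to 2, which is L ⇒ W
n=4: can move to 2, which is L ⇒ W
n=5: the only move is to 4(W), a W ⇒ L
n=6: can move to 5, which is L ⇒ W
n=7: the only move is to 6(W), a W ⇒ L
n=8: can move to 7, which is L ⇒ W
n=9: the only move is to 8(W), a W ⇒ L
n=10: can move to 5, which is L ⇒ W
n=11: the only move is to 10(W), a W ⇒ L
n=12: can move to 11, which is L ⇒ W
n=13: the only move is to 12(W), a W ⇒ L
n=14: can move to 7, which is L ⇒ W
n=15: the only move is to 14(W), a W ⇒ L
n=16: can move to 15, which is L ⇒ W
From 16, the L positions reachable in one move are: 15.

Move to 15.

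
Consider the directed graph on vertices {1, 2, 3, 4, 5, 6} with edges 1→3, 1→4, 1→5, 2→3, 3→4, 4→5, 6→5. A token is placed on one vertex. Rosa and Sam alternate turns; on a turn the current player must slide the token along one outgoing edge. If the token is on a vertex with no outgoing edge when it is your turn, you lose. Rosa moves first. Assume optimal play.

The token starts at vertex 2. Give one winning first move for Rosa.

Use the standard recursion: the mover loses at a terminal position; elsewhere, the mover wins exactly when some move hands the opponent an L position.
Every edge goes from a vertex to one that appears earlier in the order 5, 4, 3, 1, 6, 2, so processing vertices in that order labels each vertex after all of its successors.
5: no outgoing edge → L
4: →5(L), so W
3: →4(W) only, which is W, so L
1: →3(L), so W
6: →5(L), so W
2: →3(L), so W
From 2, the L positions reachable in one move are: 3.

Move to 3.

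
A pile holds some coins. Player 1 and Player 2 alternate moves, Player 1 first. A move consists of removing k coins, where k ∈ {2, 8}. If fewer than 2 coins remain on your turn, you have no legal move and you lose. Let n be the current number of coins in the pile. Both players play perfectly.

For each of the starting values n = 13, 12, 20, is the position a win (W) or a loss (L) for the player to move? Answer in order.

Label each position W (a win for the player to move) or L (a loss). A position with no legal move is L; any other position is W exactly when some move reaches an L, and L when every move reaches a W.
n=0: no move → L
n=1: no move → L
n=2: can move to 0, which is L ⇒ W
n=3: can move to 1, which is L ⇒ W
n=4: the only move is to 2(W), a W ⇒ L
n=5: the only move is to 3(W), a W ⇒ L
n=6: can move to 4, which is L ⇒ W
n=7: can move to 5, which is L ⇒ W
n=8: can move to 0, which is L ⇒ W
n=9: can move to 1, which is L ⇒ W
n=10: moves to 8(W), 2(W); every one is W ⇒ L
n=11: moves to 9(W), 3(W); every one is W ⇒ L
n=12: can move to 10, which is L ⇒ W
n=13: can move to 11, which is L ⇒ W
n=14: moves to 12(W), 6(W); every one is W ⇒ L
n=15: moves to 13(W), 7(W); every one is W ⇒ L
n=16: can move to 14, which is L ⇒ W
n=17: can move to 15, which is L ⇒ W
n=18: can move to 10, which is L ⇒ W
n=19: can move to 11, which is L ⇒ W
n=20: moves to 18(W), 12(W); every one is W ⇒ L

13: W, 12: W, 20: L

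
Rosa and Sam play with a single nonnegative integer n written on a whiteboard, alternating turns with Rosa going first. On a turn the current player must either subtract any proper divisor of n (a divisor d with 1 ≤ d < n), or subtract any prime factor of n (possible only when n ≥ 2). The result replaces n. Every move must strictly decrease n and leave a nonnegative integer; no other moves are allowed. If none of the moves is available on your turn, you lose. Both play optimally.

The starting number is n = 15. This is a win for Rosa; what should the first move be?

Move to 14.

Classify positions by backward induction: terminal positions (no move available) are L. From any other position, the mover wins iff some move reaches an L.
n=0: no move → L
n=1: no move → L
n=2: reaches L-position 0 → W
n=3: reaches L-position 0 → W
n=4: only reaches 2(W), 3(W), all W → L
n=5: reaches L-position 0 → W
n=6: reaches L-position 4 → W
n=7: reaches L-position 0 → W
n=8: reaches L-position 4 → W
n=9: only reaches 6(W), 8(W), all W → L
n=10: reaches L-position 9 → W
n=11: reaches L-position 0 → W
n=12: reaches L-position 9 → W
n=13: reaches L-position 0 → W
n=14: only reaches 7(W), 12(W), 13(W), all W → L
n=15: reaches L-position 14 → W
From 15, the L positions reachable in one move are: 14.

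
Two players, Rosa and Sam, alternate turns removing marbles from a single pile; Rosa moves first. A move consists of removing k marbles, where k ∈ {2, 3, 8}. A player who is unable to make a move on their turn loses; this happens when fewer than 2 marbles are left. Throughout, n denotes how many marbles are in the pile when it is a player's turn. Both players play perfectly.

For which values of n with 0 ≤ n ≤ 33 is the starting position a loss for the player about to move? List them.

0, 1, 5, 6, 10, 11, 15, 16, 20, 21, 25, 26, 30, 31

Label each position W (a win for the player to move) or L (a loss). A position with no legal move is L; any other position is W exactly when some move reaches an L, and L when every move reaches a W.
n=0: no move → L
n=1: no move → L
n=2: →0(L), so W
n=3: →1(L), so W
n=4: →1(L), so W
n=5: →3(W), 2(W) — all W, so L
n=6: →4(W), 3(W) — all W, so L
n=7: →5(L), so W
n=8: →6(L), so W
n=9: →6(L), so W
n=10: →8(W), 7(W), 2(W) — all W, so L
n=11: →9(W), 8(W), 3(W) — all W, so L
n=12: →10(L), so W
n=13: →11(L), so W
n=14: →11(L), so W
n=15: →13(W), 12(W), 7(W) — all W, so L
n=16: →14(W), 13(W), 8(W) — all W, so L
n=17: →15(L), so W
n=18: →16(L), so W
n=19: →16(L), so W
n=20: →18(W), 17(W), 12(W) — all W, so L
n=21: →19(W), 18(W), 13(W) — all W, so L
n=22: →20(L), so W
n=23: →21(L), so W
n=24: →21(L), so W
n=25: →23(W), 22(W), 17(W) — all W, so L
n=26: →24(W), 23(W), 18(W) — all W, so L
n=27: →25(L), so W
n=28: →26(L), so W
n=29: →26(L), so W
n=30: →28(W), 27(W), 22(W) — all W, so L
n=31: →29(W), 28(W), 23(W) — all W, so L
n=32: →30(L), so W
n=33: →31(L), so W
Reading off the rows marked L gives the requested list; there are 14 such values of n.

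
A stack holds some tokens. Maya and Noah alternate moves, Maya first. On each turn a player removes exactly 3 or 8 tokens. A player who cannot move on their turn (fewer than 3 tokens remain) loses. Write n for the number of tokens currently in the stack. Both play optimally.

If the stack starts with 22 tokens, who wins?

Use the standard recursion: the mover loses at a terminal position; elsewhere, the mover wins exactly when some move hands the opponent an L position.
n=0: no move → L
n=1: no move → L
n=2: no move → L
n=3: →0(L), so W
n=4: →1(L), so W
n=5: →2(L), so W
n=6: →3(W) only, which is W, so L
n=7: →4(W) only, which is W, so L
n=8: →0(L), so W
n=9: →6(L), so W
n=10: →7(L), so W
n=11: →8(W), 3(W) — all W, so L
n=12: →9(W), 4(W) — all W, so L
n=13: →10(W), 5(W) — all W, so L
n=14: →11(L), so W
n=15: →12(L), so W
n=16: →13(L), so W
n=17: →14(W), 9(W) — all W, so L
n=18: →15(W), 10(W) — all W, so L
n=19: →11(L), so W
n=20: →17(L), so W
n=21: →18(L), so W
n=22: →19(W), 14(W) — all W, so L
The starting position 22 is L: whatever Maya does, the opponent receives a W position.

Noah wins.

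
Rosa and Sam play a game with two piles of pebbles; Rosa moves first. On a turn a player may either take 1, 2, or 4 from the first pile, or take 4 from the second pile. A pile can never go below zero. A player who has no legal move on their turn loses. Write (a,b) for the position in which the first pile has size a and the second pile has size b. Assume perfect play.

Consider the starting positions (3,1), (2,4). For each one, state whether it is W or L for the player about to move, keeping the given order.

Label each position W (a win for the player to move) or L (a loss). A position with no legal move is L; any other position is W exactly when some move reaches an L, and L when every move reaches a W.
No move ever increases a pile, so every position that can arise here has a ≤ 3 and b ≤ 4; it is enough to label the cells with 0 ≤ a ≤ 3 and 0 ≤ b ≤ 4.
Every move lowers a or b (never raises either), so fill the grid row by row in increasing a, and left to right within a row: each cell's successors are then already labelled.
      b=0  b=1  b=2  b=3  b=4
a=0:    L    L    L    L    W
a=1:    W    W    W    W    L
a=2:    W    W    W    W    W
a=3:    L    L    L    L    W
Cells with no legal move (terminal, hence L): (0,0), (0,1), (0,2), (0,3).
The remaining L cells, each justified by listing all of its moves:
(1,4): L (options (0,4)(W), (1,0)(W) are all W)
(3,0): L (options (2,0)(W), (1,0)(W) are all W)
(3,1): L (options (2,1)(W), (1,1)(W) are all W)
(3,2): L (options (2,2)(W), (1,2)(W) are all W)
(3,3): L (options (2,3)(W), (1,3)(W) are all W)
Every other cell has at least one move into one of the L cells above, so it is W.
(3,1): one of the L cells justified above, so L
(2,4): the move to (1,4) reaches an L cell, so W

(3,1): L, (2,4): W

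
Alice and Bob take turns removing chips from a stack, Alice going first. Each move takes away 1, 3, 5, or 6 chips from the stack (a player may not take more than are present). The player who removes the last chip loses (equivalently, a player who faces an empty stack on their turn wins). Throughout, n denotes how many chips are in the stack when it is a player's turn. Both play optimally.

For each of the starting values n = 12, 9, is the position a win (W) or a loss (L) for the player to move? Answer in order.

Compute win/loss labels from the base case upward. A position with no move is W. Any other position is W if it can reach an L in one move, else L.
n=0: no move; the opponent has just taken the last chip and therefore loses → W
n=1: →0(W) only, which is W, so L
n=2: →1(L), so W
n=3: →2(W), 0(W) — all W, so L
n=4: →3(L), so W
n=5: →4(W), 2(W), 0(W) — all W, so L
n=6: →5(L), so W
n=7: →1(L), so W
n=8: →5(L), so W
n=9: →3(L), so W
n=10: →5(L), so W
n=11: →5(L), so W
n=12: →11(W), 9(W), 7(W), 6(W) — all W, so L

12: L, 9: W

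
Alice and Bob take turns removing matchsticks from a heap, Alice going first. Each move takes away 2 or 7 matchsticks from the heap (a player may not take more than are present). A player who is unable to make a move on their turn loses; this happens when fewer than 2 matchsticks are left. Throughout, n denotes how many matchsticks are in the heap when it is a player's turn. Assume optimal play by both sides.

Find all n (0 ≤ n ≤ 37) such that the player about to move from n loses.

0, 1, 4, 5, 9, 10, 13, 14, 18, 19, 22, 23, 27, 28, 31, 32, 36, 37

Compute win/loss labels from the base case upward. A position with no move is L. Any other position is W if it can reach an L in one move, else L.
n=0: no move → L
n=1: no move → L
n=2: can move to 0, which is L ⇒ W
n=3: can move to 1, which is L ⇒ W
n=4: the only move is to 2(W), a W ⇒ L
n=5: the only move is to 3(W), a W ⇒ L
n=6: can move to 4, which is L ⇒ W
n=7: can move to 5, which is L ⇒ W
n=8: can move to 1, which is L ⇒ W
n=9: moves to 7(W), 2(W); every one is W ⇒ L
n=10: moves to 8(W), 3(W); every one is W ⇒ L
n=11: can move to 9, which is L ⇒ W
n=12: can move to 10, which is L ⇒ W
n=13: moves to 11(W), 6(W); every one is W ⇒ L
n=14: moves to 12(W), 7(W); every one is W ⇒ L
n=15: can move to 13, which is L ⇒ W
n=16: can move to 14, which is L ⇒ W
n=17: can move to 10, which is L ⇒ W
n=18: moves to 16(W), 11(W); every one is W ⇒ L
n=19: moves to 17(W), 12(W); every one is W ⇒ L
n=20: can move to 18, which is L ⇒ W
n=21: can move to 19, which is L ⇒ W
n=22: moves to 20(W), 15(W); every one is W ⇒ L
n=23: moves to 21(W), 16(W); every one is W ⇒ L
n=24: can move to 22, which is L ⇒ W
n=25: can move to 23, which is L ⇒ W
n=26: can move to 19, which is L ⇒ W
n=27: moves to 25(W), 20(W); every one is W ⇒ L
n=28: moves to 26(W), 21(W); every one is W ⇒ L
n=29: can move to 27, which is L ⇒ W
n=30: can move to 28, which is L ⇒ W
n=31: moves to 29(W), 24(W); every one is W ⇒ L
n=32: moves to 30(W), 25(W); every one is W ⇒ L
n=33: can move to 31, which is L ⇒ W
n=34: can move to 32, which is L ⇒ W
n=35: can move to 28, which is L ⇒ W
n=36: moves to 34(W), 29(W); every one is W ⇒ L
n=37: moves to 35(W), 30(W); every one is W ⇒ L
The losing starting values of n are exactly the entries labelled L in this table (18 of them).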